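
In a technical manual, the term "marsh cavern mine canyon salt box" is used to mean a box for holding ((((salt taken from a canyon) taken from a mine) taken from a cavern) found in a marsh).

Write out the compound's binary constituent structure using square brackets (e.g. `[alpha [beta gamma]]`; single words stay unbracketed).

Overall it is a kind of box; the modifier is "marsh cavern mine canyon salt".
Within "marsh cavern mine canyon salt", the head is "salt" (specifically "cavern mine canyon salt") and the modifier is "marsh".
Within "cavern mine canyon salt", the head is "salt" (specifically "mine canyon salt") and the modifier is "cavern".
Within "mine canyon salt", the head is "salt" (specifically "canyon salt") and the modifier is "mine".
Within "canyon salt", the head is "salt" and the modifier is "canyon".
So the structure is [[marsh [cavern [mine [canyon salt]]]] box].

[[marsh [cavern [mine [canyon salt]]]] box]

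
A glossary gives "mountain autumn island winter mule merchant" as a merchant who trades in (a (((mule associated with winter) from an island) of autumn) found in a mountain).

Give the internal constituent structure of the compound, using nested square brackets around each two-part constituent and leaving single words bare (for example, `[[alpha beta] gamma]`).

[[mountain [autumn [island [winter mule]]]] merchant]

Whole compound: head "merchant", modifier "mountain autumn island winter mule".
Inside "mountain autumn island winter mule": head "mule" (specifically "autumn island winter mule"), modifier "mountain".
Inside "autumn island winter mule": head "mule" (specifically "island winter mule"), modifier "autumn".
Inside "island winter mule": head "mule" (specifically "winter mule"), modifier "island".
Inside "winter mule": head "mule", modifier "winter".
Putting it together: [[mountain [autumn [island [winter mule]]]] merchant].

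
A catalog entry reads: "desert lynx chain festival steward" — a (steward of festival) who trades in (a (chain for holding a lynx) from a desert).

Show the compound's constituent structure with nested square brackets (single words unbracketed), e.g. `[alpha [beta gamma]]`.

[[desert [lynx chain]] [festival steward]]

Overall it is a kind of steward (specifically "festival steward"); the modifier is "desert lynx chain".
"desert lynx chain" → head "chain" (specifically "lynx chain"), modifier "desert".
"lynx chain" → head "chain", modifier "lynx".
"festival steward" → head "steward", modifier "festival".
Putting it together: [[desert [lynx chain]] [festival steward]].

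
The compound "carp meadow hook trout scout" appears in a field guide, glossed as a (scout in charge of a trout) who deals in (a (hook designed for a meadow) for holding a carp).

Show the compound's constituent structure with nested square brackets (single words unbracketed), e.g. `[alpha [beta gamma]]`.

At the top level: head "scout" (specifically "trout scout"); modifier "carp meadow hook".
"carp meadow hook" → head "hook" (specifically "meadow hook"), modifier "carp".
"meadow hook" → head "hook", modifier "meadow".
"trout scout" → head "scout", modifier "trout".
Assembled: [[carp [meadow hook]] [trout scout]].

[[carp [meadow hook]] [trout scout]]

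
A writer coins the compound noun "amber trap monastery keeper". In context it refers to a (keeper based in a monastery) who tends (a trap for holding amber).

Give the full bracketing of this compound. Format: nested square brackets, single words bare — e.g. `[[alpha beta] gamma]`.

[[amber trap] [monastery keeper]]

Whole compound: head "keeper" (specifically "monastery keeper"), modifier "amber trap".
Within "amber trap", the head is "trap" and the modifier is "amber".
Within "monastery keeper", the head is "keeper" and the modifier is "monastery".
Assembled: [[amber trap] [monastery keeper]].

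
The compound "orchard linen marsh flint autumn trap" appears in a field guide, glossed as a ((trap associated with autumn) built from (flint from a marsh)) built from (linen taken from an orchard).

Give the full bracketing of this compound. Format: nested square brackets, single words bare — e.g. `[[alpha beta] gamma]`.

At the top level: head "trap" (specifically "marsh flint autumn trap"); modifier "orchard linen".
Inside "orchard linen": head "linen", modifier "orchard".
Inside "marsh flint autumn trap": head "trap" (specifically "autumn trap"), modifier "marsh flint".
Inside "marsh flint": head "flint", modifier "marsh".
Inside "autumn trap": head "trap", modifier "autumn".
Assembled: [[orchard linen] [[marsh flint] [autumn trap]]].

[[orchard linen] [[marsh flint] [autumn trap]]]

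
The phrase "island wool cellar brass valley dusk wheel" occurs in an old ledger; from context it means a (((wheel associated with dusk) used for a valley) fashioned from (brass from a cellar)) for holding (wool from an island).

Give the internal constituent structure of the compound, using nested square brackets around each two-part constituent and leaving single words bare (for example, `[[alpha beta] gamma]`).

At the top level: head "wheel" (specifically "cellar brass valley dusk wheel"); modifier "island wool".
"island wool" → head "wool", modifier "island".
"cellar brass valley dusk wheel" → head "wheel" (specifically "valley dusk wheel"), modifier "cellar brass".
"cellar brass" → head "brass", modifier "cellar".
"valley dusk wheel" → head "wheel" (specifically "dusk wheel"), modifier "valley".
"dusk wheel" → head "wheel", modifier "dusk".
So the structure is [[island wool] [[cellar brass] [valley [dusk wheel]]]].

[[island wool] [[cellar brass] [valley [dusk wheel]]]]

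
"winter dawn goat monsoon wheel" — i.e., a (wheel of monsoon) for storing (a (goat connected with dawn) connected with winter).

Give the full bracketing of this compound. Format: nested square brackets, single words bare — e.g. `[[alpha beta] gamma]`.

[[winter [dawn goat]] [monsoon wheel]]

Overall it is a kind of wheel (specifically "monsoon wheel"); the modifier is "winter dawn goat".
Inside "winter dawn goat": head "goat" (specifically "dawn goat"), modifier "winter".
Inside "dawn goat": head "goat", modifier "dawn".
Inside "monsoon wheel": head "wheel", modifier "monsoon".
Putting it together: [[winter [dawn goat]] [monsoon wheel]].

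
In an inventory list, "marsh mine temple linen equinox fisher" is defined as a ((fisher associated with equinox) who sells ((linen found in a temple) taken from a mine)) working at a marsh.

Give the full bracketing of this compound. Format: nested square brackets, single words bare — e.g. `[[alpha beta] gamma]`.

[marsh [[mine [temple linen]] [equinox fisher]]]

Whole compound: head "fisher" (specifically "mine temple linen equinox fisher"), modifier "marsh".
Inside "mine temple linen equinox fisher": head "fisher" (specifically "equinox fisher"), modifier "mine temple linen".
Inside "mine temple linen": head "linen" (specifically "temple linen"), modifier "mine".
Inside "temple linen": head "linen", modifier "temple".
Inside "equinox fisher": head "fisher", modifier "equinox".
Putting it together: [marsh [[mine [temple linen]] [equinox fisher]]].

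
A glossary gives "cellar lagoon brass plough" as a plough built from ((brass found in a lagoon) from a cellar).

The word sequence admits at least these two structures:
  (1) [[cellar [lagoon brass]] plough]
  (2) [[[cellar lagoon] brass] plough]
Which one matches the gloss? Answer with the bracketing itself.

[[cellar [lagoon brass]] plough]

The paraphrase's head is the "plough" part ("plough"); its modifier is "cellar lagoon brass".
That top-level split, carried through the inner groups, gives [[cellar [lagoon brass]] plough].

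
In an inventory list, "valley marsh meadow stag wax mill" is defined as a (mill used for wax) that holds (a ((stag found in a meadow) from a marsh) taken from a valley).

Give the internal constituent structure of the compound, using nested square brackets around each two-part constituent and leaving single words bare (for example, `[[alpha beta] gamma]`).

The outermost head in the paraphrase is "mill" (specifically "wax mill"), modified by "valley marsh meadow stag".
"valley marsh meadow stag" → head "stag" (specifically "marsh meadow stag"), modifier "valley".
"marsh meadow stag" → head "stag" (specifically "meadow stag"), modifier "marsh".
"meadow stag" → head "stag", modifier "meadow".
"wax mill" → head "mill", modifier "wax".
Assembled: [[valley [marsh [meadow stag]]] [wax mill]].

[[valley [marsh [meadow stag]]] [wax mill]]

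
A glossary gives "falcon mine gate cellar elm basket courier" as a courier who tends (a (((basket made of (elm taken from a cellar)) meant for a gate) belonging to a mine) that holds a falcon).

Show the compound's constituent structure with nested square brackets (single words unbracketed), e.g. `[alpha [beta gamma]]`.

Whole compound: head "courier", modifier "falcon mine gate cellar elm basket".
"falcon mine gate cellar elm basket" → head "basket" (specifically "mine gate cellar elm basket"), modifier "falcon".
"mine gate cellar elm basket" → head "basket" (specifically "gate cellar elm basket"), modifier "mine".
"gate cellar elm basket" → head "basket" (specifically "cellar elm basket"), modifier "gate".
"cellar elm basket" → head "basket", modifier "cellar elm".
"cellar elm" → head "elm", modifier "cellar".
Putting it together: [[falcon [mine [gate [[cellar elm] basket]]]] courier].

[[falcon [mine [gate [[cellar elm] basket]]]] courier]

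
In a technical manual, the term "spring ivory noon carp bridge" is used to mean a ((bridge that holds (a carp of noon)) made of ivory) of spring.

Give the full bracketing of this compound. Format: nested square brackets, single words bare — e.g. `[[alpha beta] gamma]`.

[spring [ivory [[noon carp] bridge]]]

Whole compound: head "bridge" (specifically "ivory noon carp bridge"), modifier "spring".
Within "ivory noon carp bridge", the head is "bridge" (specifically "noon carp bridge") and the modifier is "ivory".
Within "noon carp bridge", the head is "bridge" and the modifier is "noon carp".
Within "noon carp", the head is "carp" and the modifier is "noon".
So the structure is [spring [ivory [[noon carp] bridge]]].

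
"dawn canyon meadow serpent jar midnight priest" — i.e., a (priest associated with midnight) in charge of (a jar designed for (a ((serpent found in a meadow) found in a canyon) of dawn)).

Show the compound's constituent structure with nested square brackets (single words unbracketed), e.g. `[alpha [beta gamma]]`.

[[[dawn [canyon [meadow serpent]]] jar] [midnight priest]]

At the top level: head "priest" (specifically "midnight priest"); modifier "dawn canyon meadow serpent jar".
Inside "dawn canyon meadow serpent jar": head "jar", modifier "dawn canyon meadow serpent".
Inside "dawn canyon meadow serpent": head "serpent" (specifically "canyon meadow serpent"), modifier "dawn".
Inside "canyon meadow serpent": head "serpent" (specifically "meadow serpent"), modifier "canyon".
Inside "meadow serpent": head "serpent", modifier "meadow".
Inside "midnight priest": head "priest", modifier "midnight".
Putting it together: [[[dawn [canyon [meadow serpent]]] jar] [midnight priest]].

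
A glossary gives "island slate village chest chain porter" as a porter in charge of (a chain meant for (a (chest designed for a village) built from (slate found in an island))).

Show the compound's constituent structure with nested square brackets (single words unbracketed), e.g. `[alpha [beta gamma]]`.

At the top level: head "porter"; modifier "island slate village chest chain".
Within "island slate village chest chain", the head is "chain" and the modifier is "island slate village chest".
Within "island slate village chest", the head is "chest" (specifically "village chest") and the modifier is "island slate".
Within "island slate", the head is "slate" and the modifier is "island".
Within "village chest", the head is "chest" and the modifier is "village".
Putting it together: [[[[island slate] [village chest]] chain] porter].

[[[[island slate] [village chest]] chain] porter]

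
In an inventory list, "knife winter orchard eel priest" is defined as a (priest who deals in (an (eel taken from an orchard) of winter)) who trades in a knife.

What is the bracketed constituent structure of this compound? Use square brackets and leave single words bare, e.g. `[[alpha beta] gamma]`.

[knife [[winter [orchard eel]] priest]]

At the top level: head "priest" (specifically "winter orchard eel priest"); modifier "knife".
"winter orchard eel priest" → head "priest", modifier "winter orchard eel".
"winter orchard eel" → head "eel" (specifically "orchard eel"), modifier "winter".
"orchard eel" → head "eel", modifier "orchard".
So the structure is [knife [[winter [orchard eel]] priest]].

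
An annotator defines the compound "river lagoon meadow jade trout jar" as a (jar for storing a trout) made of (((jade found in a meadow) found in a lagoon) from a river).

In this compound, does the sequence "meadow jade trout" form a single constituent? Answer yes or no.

The top-level split is [river lagoon meadow jade] [trout jar]; the full structure is [[river [lagoon [meadow jade]]] [trout jar]].
"meadow jade trout" straddles a constituent boundary, so it is not a single unit.

no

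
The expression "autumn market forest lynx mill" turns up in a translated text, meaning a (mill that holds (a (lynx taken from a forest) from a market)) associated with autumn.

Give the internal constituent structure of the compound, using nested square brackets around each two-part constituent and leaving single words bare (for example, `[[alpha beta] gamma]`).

[autumn [[market [forest lynx]] mill]]

At the top level: head "mill" (specifically "market forest lynx mill"); modifier "autumn".
"market forest lynx mill" → head "mill", modifier "market forest lynx".
"market forest lynx" → head "lynx" (specifically "forest lynx"), modifier "market".
"forest lynx" → head "lynx", modifier "forest".
Putting it together: [autumn [[market [forest lynx]] mill]].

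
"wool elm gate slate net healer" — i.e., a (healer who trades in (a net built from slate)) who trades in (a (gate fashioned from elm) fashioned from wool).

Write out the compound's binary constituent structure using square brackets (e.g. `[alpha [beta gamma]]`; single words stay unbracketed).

The outermost head in the paraphrase is "healer" (specifically "slate net healer"), modified by "wool elm gate".
"wool elm gate" → head "gate" (specifically "elm gate"), modifier "wool".
"elm gate" → head "gate", modifier "elm".
"slate net healer" → head "healer", modifier "slate net".
"slate net" → head "net", modifier "slate".
So the structure is [[wool [elm gate]] [[slate net] healer]].

[[wool [elm gate]] [[slate net] healer]]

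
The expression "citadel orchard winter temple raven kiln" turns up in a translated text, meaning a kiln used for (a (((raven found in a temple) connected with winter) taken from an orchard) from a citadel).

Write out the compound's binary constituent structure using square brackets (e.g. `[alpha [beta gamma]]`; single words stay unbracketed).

Whole compound: head "kiln", modifier "citadel orchard winter temple raven".
"citadel orchard winter temple raven" → head "raven" (specifically "orchard winter temple raven"), modifier "citadel".
"orchard winter temple raven" → head "raven" (specifically "winter temple raven"), modifier "orchard".
"winter temple raven" → head "raven" (specifically "temple raven"), modifier "winter".
"temple raven" → head "raven", modifier "temple".
Putting it together: [[citadel [orchard [winter [temple raven]]]] kiln].

[[citadel [orchard [winter [temple raven]]]] kiln]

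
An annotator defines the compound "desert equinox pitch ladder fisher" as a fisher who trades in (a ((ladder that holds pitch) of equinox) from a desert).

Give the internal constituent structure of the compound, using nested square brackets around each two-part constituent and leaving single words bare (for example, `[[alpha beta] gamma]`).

[[desert [equinox [pitch ladder]]] fisher]

Overall it is a kind of fisher; the modifier is "desert equinox pitch ladder".
Within "desert equinox pitch ladder", the head is "ladder" (specifically "equinox pitch ladder") and the modifier is "desert".
Within "equinox pitch ladder", the head is "ladder" (specifically "pitch ladder") and the modifier is "equinox".
Within "pitch ladder", the head is "ladder" and the modifier is "pitch".
Putting it together: [[desert [equinox [pitch ladder]]] fisher].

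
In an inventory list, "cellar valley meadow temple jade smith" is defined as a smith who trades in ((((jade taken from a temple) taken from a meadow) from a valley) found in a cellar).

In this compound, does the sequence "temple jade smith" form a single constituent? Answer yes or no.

The top-level split is [cellar valley meadow temple jade] [smith]; the full structure is [[cellar [valley [meadow [temple jade]]]] smith].
"temple jade smith" straddles a constituent boundary, so it is not a single unit.

no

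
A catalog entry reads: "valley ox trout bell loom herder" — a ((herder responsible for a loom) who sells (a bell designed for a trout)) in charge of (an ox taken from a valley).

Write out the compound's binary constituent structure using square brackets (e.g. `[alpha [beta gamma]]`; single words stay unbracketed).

Whole compound: head "herder" (specifically "trout bell loom herder"), modifier "valley ox".
"valley ox" → head "ox", modifier "valley".
"trout bell loom herder" → head "herder" (specifically "loom herder"), modifier "trout bell".
"trout bell" → head "bell", modifier "trout".
"loom herder" → head "herder", modifier "loom".
Putting it together: [[valley ox] [[trout bell] [loom herder]]].

[[valley ox] [[trout bell] [loom herder]]]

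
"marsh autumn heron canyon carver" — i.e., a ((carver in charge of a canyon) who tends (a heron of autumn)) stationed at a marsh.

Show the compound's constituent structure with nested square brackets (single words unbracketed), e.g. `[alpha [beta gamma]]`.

Whole compound: head "carver" (specifically "autumn heron canyon carver"), modifier "marsh".
Within "autumn heron canyon carver", the head is "carver" (specifically "canyon carver") and the modifier is "autumn heron".
Within "autumn heron", the head is "heron" and the modifier is "autumn".
Within "canyon carver", the head is "carver" and the modifier is "canyon".
So the structure is [marsh [[autumn heron] [canyon carver]]].

[marsh [[autumn heron] [canyon carver]]]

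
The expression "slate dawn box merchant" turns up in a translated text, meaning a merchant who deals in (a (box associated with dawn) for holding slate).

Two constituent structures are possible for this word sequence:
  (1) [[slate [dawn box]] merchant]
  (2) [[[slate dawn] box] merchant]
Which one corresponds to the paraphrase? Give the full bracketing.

[[slate [dawn box]] merchant]

The paraphrase's head is the "merchant" part ("merchant"); its modifier is "slate dawn box".
That top-level split, carried through the inner groups, gives [[slate [dawn box]] merchant].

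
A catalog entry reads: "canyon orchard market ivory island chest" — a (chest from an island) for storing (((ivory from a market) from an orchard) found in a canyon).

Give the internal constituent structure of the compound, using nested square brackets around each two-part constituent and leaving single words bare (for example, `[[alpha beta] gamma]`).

At the top level: head "chest" (specifically "island chest"); modifier "canyon orchard market ivory".
Within "canyon orchard market ivory", the head is "ivory" (specifically "orchard market ivory") and the modifier is "canyon".
Within "orchard market ivory", the head is "ivory" (specifically "market ivory") and the modifier is "orchard".
Within "market ivory", the head is "ivory" and the modifier is "market".
Within "island chest", the head is "chest" and the modifier is "island".
So the structure is [[canyon [orchard [market ivory]]] [island chest]].

[[canyon [orchard [market ivory]]] [island chest]]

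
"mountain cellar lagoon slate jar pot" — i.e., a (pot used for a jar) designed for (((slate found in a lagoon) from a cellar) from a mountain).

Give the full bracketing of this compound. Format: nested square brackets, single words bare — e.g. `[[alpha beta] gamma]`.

At the top level: head "pot" (specifically "jar pot"); modifier "mountain cellar lagoon slate".
"mountain cellar lagoon slate" → head "slate" (specifically "cellar lagoon slate"), modifier "mountain".
"cellar lagoon slate" → head "slate" (specifically "lagoon slate"), modifier "cellar".
"lagoon slate" → head "slate", modifier "lagoon".
"jar pot" → head "pot", modifier "jar".
Putting it together: [[mountain [cellar [lagoon slate]]] [jar pot]].

[[mountain [cellar [lagoon slate]]] [jar pot]]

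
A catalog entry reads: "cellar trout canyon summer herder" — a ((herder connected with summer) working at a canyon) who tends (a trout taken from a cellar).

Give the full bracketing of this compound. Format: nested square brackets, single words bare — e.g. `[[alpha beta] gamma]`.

Whole compound: head "herder" (specifically "canyon summer herder"), modifier "cellar trout".
"cellar trout" → head "trout", modifier "cellar".
"canyon summer herder" → head "herder" (specifically "summer herder"), modifier "canyon".
"summer herder" → head "herder", modifier "summer".
Assembled: [[cellar trout] [canyon [summer herder]]].

[[cellar trout] [canyon [summer herder]]]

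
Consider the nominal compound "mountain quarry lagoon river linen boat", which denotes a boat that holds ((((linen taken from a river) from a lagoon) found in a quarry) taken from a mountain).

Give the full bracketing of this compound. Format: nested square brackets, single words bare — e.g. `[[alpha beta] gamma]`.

[[mountain [quarry [lagoon [river linen]]]] boat]

The outermost head in the paraphrase is "boat", modified by "mountain quarry lagoon river linen".
Inside "mountain quarry lagoon river linen": head "linen" (specifically "quarry lagoon river linen"), modifier "mountain".
Inside "quarry lagoon river linen": head "linen" (specifically "lagoon river linen"), modifier "quarry".
Inside "lagoon river linen": head "linen" (specifically "river linen"), modifier "lagoon".
Inside "river linen": head "linen", modifier "river".
Assembled: [[mountain [quarry [lagoon [river linen]]]] boat].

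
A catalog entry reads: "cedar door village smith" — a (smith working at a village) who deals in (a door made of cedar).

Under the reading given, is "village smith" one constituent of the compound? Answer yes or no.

The paraphrase groups the words so that "village smith" is one unit: it corresponds to a single parenthesized sub-phrase.
The full structure is [[cedar door] [village smith]], in which [village smith] is a constituent.

yes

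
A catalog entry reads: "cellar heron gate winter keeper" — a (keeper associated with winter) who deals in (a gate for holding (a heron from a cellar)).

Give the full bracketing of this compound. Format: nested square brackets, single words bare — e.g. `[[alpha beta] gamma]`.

Overall it is a kind of keeper (specifically "winter keeper"); the modifier is "cellar heron gate".
Within "cellar heron gate", the head is "gate" and the modifier is "cellar heron".
Within "cellar heron", the head is "heron" and the modifier is "cellar".
Within "winter keeper", the head is "keeper" and the modifier is "winter".
Assembled: [[[cellar heron] gate] [winter keeper]].

[[[cellar heron] gate] [winter keeper]]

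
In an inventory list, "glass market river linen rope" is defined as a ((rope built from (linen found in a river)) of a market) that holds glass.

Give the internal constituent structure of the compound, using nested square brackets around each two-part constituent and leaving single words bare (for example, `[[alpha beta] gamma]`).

[glass [market [[river linen] rope]]]

The outermost head in the paraphrase is "rope" (specifically "market river linen rope"), modified by "glass".
Within "market river linen rope", the head is "rope" (specifically "river linen rope") and the modifier is "market".
Within "river linen rope", the head is "rope" and the modifier is "river linen".
Within "river linen", the head is "linen" and the modifier is "river".
Putting it together: [glass [market [[river linen] rope]]].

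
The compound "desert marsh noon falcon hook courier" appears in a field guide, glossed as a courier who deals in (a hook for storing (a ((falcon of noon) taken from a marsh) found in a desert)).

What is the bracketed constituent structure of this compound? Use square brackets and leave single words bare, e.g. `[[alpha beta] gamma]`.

Whole compound: head "courier", modifier "desert marsh noon falcon hook".
"desert marsh noon falcon hook" → head "hook", modifier "desert marsh noon falcon".
"desert marsh noon falcon" → head "falcon" (specifically "marsh noon falcon"), modifier "desert".
"marsh noon falcon" → head "falcon" (specifically "noon falcon"), modifier "marsh".
"noon falcon" → head "falcon", modifier "noon".
Putting it together: [[[desert [marsh [noon falcon]]] hook] courier].

[[[desert [marsh [noon falcon]]] hook] courier]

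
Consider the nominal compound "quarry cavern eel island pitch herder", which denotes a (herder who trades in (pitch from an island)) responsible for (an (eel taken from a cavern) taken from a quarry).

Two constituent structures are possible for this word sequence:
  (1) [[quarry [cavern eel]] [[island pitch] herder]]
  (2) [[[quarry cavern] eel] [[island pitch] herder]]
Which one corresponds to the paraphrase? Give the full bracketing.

[[quarry [cavern eel]] [[island pitch] herder]]

The paraphrase's head is the "herder" part ("island pitch herder"); its modifier is "quarry cavern eel".
That top-level split, carried through the inner groups, gives [[quarry [cavern eel]] [[island pitch] herder]].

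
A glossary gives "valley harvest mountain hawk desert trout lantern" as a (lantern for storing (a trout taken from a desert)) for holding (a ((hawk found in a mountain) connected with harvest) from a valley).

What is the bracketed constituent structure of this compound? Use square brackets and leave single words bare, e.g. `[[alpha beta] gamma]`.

The outermost head in the paraphrase is "lantern" (specifically "desert trout lantern"), modified by "valley harvest mountain hawk".
Within "valley harvest mountain hawk", the head is "hawk" (specifically "harvest mountain hawk") and the modifier is "valley".
Within "harvest mountain hawk", the head is "hawk" (specifically "mountain hawk") and the modifier is "harvest".
Within "mountain hawk", the head is "hawk" and the modifier is "mountain".
Within "desert trout lantern", the head is "lantern" and the modifier is "desert trout".
Within "desert trout", the head is "trout" and the modifier is "desert".
So the structure is [[valley [harvest [mountain hawk]]] [[desert trout] lantern]].

[[valley [harvest [mountain hawk]]] [[desert trout] lantern]]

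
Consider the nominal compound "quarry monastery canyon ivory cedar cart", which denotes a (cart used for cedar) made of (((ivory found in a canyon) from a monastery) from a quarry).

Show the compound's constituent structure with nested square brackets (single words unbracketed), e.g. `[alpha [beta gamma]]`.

At the top level: head "cart" (specifically "cedar cart"); modifier "quarry monastery canyon ivory".
Within "quarry monastery canyon ivory", the head is "ivory" (specifically "monastery canyon ivory") and the modifier is "quarry".
Within "monastery canyon ivory", the head is "ivory" (specifically "canyon ivory") and the modifier is "monastery".
Within "canyon ivory", the head is "ivory" and the modifier is "canyon".
Within "cedar cart", the head is "cart" and the modifier is "cedar".
Assembled: [[quarry [monastery [canyon ivory]]] [cedar cart]].

[[quarry [monastery [canyon ivory]]] [cedar cart]]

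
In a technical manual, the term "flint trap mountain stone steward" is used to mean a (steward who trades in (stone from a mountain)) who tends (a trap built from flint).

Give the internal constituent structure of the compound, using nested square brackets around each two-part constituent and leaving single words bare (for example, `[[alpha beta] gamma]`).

[[flint trap] [[mountain stone] steward]]

At the top level: head "steward" (specifically "mountain stone steward"); modifier "flint trap".
Within "flint trap", the head is "trap" and the modifier is "flint".
Within "mountain stone steward", the head is "steward" and the modifier is "mountain stone".
Within "mountain stone", the head is "stone" and the modifier is "mountain".
So the structure is [[flint trap] [[mountain stone] steward]].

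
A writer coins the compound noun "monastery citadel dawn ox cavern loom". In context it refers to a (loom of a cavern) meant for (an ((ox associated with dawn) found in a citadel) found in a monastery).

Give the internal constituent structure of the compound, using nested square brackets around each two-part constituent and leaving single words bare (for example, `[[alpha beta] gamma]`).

Whole compound: head "loom" (specifically "cavern loom"), modifier "monastery citadel dawn ox".
Within "monastery citadel dawn ox", the head is "ox" (specifically "citadel dawn ox") and the modifier is "monastery".
Within "citadel dawn ox", the head is "ox" (specifically "dawn ox") and the modifier is "citadel".
Within "dawn ox", the head is "ox" and the modifier is "dawn".
Within "cavern loom", the head is "loom" and the modifier is "cavern".
Assembled: [[monastery [citadel [dawn ox]]] [cavern loom]].

[[monastery [citadel [dawn ox]]] [cavern loom]]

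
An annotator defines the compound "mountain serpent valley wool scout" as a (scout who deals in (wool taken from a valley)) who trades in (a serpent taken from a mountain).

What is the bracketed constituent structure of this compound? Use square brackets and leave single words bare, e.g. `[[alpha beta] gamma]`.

Overall it is a kind of scout (specifically "valley wool scout"); the modifier is "mountain serpent".
Inside "mountain serpent": head "serpent", modifier "mountain".
Inside "valley wool scout": head "scout", modifier "valley wool".
Inside "valley wool": head "wool", modifier "valley".
Assembled: [[mountain serpent] [[valley wool] scout]].

[[mountain serpent] [[valley wool] scout]]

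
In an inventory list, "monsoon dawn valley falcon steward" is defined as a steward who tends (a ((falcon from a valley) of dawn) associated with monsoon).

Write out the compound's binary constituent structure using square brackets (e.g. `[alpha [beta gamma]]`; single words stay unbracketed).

The outermost head in the paraphrase is "steward", modified by "monsoon dawn valley falcon".
"monsoon dawn valley falcon" → head "falcon" (specifically "dawn valley falcon"), modifier "monsoon".
"dawn valley falcon" → head "falcon" (specifically "valley falcon"), modifier "dawn".
"valley falcon" → head "falcon", modifier "valley".
Assembled: [[monsoon [dawn [valley falcon]]] steward].

[[monsoon [dawn [valley falcon]]] steward]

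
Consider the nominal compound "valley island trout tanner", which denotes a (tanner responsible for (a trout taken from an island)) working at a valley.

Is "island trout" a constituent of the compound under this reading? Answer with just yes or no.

The paraphrase groups the words so that "island trout" is one unit: it corresponds to a single parenthesized sub-phrase.
The full structure is [valley [[island trout] tanner]], in which [island trout] is a constituent.

yes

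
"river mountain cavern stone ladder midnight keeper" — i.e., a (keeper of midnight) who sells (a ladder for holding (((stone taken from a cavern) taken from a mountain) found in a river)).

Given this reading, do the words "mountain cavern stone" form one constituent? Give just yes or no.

The paraphrase groups the words so that "mountain cavern stone" is one unit: it corresponds to a single parenthesized sub-phrase.
The full structure is [[[river [mountain [cavern stone]]] ladder] [midnight keeper]], in which [mountain cavern stone] is a constituent.

yes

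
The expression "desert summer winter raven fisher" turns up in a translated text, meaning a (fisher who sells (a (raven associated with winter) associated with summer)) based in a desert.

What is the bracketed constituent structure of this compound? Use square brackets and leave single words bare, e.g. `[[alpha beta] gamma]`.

[desert [[summer [winter raven]] fisher]]

At the top level: head "fisher" (specifically "summer winter raven fisher"); modifier "desert".
"summer winter raven fisher" → head "fisher", modifier "summer winter raven".
"summer winter raven" → head "raven" (specifically "winter raven"), modifier "summer".
"winter raven" → head "raven", modifier "winter".
So the structure is [desert [[summer [winter raven]] fisher]].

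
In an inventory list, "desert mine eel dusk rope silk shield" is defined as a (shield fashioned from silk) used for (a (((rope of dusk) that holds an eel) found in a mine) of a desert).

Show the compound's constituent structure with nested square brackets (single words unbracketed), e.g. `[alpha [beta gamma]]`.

At the top level: head "shield" (specifically "silk shield"); modifier "desert mine eel dusk rope".
"desert mine eel dusk rope" → head "rope" (specifically "mine eel dusk rope"), modifier "desert".
"mine eel dusk rope" → head "rope" (specifically "eel dusk rope"), modifier "mine".
"eel dusk rope" → head "rope" (specifically "dusk rope"), modifier "eel".
"dusk rope" → head "rope", modifier "dusk".
"silk shield" → head "shield", modifier "silk".
So the structure is [[desert [mine [eel [dusk rope]]]] [silk shield]].

[[desert [mine [eel [dusk rope]]]] [silk shield]]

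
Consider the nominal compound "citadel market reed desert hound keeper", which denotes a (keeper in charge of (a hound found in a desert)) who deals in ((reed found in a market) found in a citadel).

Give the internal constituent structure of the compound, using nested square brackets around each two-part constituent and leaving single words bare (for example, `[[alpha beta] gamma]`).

Overall it is a kind of keeper (specifically "desert hound keeper"); the modifier is "citadel market reed".
Within "citadel market reed", the head is "reed" (specifically "market reed") and the modifier is "citadel".
Within "market reed", the head is "reed" and the modifier is "market".
Within "desert hound keeper", the head is "keeper" and the modifier is "desert hound".
Within "desert hound", the head is "hound" and the modifier is "desert".
Assembled: [[citadel [market reed]] [[desert hound] keeper]].

[[citadel [market reed]] [[desert hound] keeper]]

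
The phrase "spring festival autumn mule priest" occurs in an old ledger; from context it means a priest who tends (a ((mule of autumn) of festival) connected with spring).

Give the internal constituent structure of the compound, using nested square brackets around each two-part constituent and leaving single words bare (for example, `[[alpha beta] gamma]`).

[[spring [festival [autumn mule]]] priest]

At the top level: head "priest"; modifier "spring festival autumn mule".
Inside "spring festival autumn mule": head "mule" (specifically "festival autumn mule"), modifier "spring".
Inside "festival autumn mule": head "mule" (specifically "autumn mule"), modifier "festival".
Inside "autumn mule": head "mule", modifier "autumn".
Assembled: [[spring [festival [autumn mule]]] priest].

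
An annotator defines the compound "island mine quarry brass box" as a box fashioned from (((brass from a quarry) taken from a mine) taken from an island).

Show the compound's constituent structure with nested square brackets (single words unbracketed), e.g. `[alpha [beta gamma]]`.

At the top level: head "box"; modifier "island mine quarry brass".
Inside "island mine quarry brass": head "brass" (specifically "mine quarry brass"), modifier "island".
Inside "mine quarry brass": head "brass" (specifically "quarry brass"), modifier "mine".
Inside "quarry brass": head "brass", modifier "quarry".
So the structure is [[island [mine [quarry brass]]] box].

[[island [mine [quarry brass]]] box]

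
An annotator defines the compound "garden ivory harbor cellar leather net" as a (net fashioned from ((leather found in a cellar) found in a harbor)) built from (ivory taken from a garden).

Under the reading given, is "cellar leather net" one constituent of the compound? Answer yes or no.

The top-level split is [garden ivory] [harbor cellar leather net]; the full structure is [[garden ivory] [[harbor [cellar leather]] net]].
"cellar leather net" straddles a constituent boundary, so it is not a single unit.

no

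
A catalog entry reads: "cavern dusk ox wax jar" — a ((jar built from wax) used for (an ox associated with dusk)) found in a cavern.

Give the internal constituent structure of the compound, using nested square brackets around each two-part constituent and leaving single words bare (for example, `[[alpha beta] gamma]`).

The outermost head in the paraphrase is "jar" (specifically "dusk ox wax jar"), modified by "cavern".
"dusk ox wax jar" → head "jar" (specifically "wax jar"), modifier "dusk ox".
"dusk ox" → head "ox", modifier "dusk".
"wax jar" → head "jar", modifier "wax".
Putting it together: [cavern [[dusk ox] [wax jar]]].

[cavern [[dusk ox] [wax jar]]]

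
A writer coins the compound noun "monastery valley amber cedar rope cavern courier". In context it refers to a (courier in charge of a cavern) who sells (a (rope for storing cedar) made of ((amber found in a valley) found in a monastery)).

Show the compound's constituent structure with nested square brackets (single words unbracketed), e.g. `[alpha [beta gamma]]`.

Overall it is a kind of courier (specifically "cavern courier"); the modifier is "monastery valley amber cedar rope".
"monastery valley amber cedar rope" → head "rope" (specifically "cedar rope"), modifier "monastery valley amber".
"monastery valley amber" → head "amber" (specifically "valley amber"), modifier "monastery".
"valley amber" → head "amber", modifier "valley".
"cedar rope" → head "rope", modifier "cedar".
"cavern courier" → head "courier", modifier "cavern".
Putting it together: [[[monastery [valley amber]] [cedar rope]] [cavern courier]].

[[[monastery [valley amber]] [cedar rope]] [cavern courier]]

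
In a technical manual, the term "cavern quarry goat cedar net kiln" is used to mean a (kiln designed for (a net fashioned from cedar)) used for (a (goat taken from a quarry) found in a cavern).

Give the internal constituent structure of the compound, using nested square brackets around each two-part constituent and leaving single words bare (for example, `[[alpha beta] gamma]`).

At the top level: head "kiln" (specifically "cedar net kiln"); modifier "cavern quarry goat".
"cavern quarry goat" → head "goat" (specifically "quarry goat"), modifier "cavern".
"quarry goat" → head "goat", modifier "quarry".
"cedar net kiln" → head "kiln", modifier "cedar net".
"cedar net" → head "net", modifier "cedar".
Putting it together: [[cavern [quarry goat]] [[cedar net] kiln]].

[[cavern [quarry goat]] [[cedar net] kiln]]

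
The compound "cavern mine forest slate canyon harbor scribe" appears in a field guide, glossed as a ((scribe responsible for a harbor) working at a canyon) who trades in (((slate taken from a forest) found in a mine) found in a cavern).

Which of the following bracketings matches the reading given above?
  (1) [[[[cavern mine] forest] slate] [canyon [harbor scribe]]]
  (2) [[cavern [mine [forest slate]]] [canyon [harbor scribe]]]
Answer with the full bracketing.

[[cavern [mine [forest slate]]] [canyon [harbor scribe]]]

The paraphrase's head is the "scribe" part ("canyon harbor scribe"); its modifier is "cavern mine forest slate".
That top-level split, carried through the inner groups, gives [[cavern [mine [forest slate]]] [canyon [harbor scribe]]].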